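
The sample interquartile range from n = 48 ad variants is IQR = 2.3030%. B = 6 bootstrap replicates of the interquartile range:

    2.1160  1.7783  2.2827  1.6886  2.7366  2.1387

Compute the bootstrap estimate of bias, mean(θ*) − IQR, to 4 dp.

mean(θ*) = (2.1160 + 1.7783 + 2.2827 + 1.6886 + 2.7366 + 2.1387) / 6 = 2.12348
bias = 2.12348 − 2.3030

bias = −0.1795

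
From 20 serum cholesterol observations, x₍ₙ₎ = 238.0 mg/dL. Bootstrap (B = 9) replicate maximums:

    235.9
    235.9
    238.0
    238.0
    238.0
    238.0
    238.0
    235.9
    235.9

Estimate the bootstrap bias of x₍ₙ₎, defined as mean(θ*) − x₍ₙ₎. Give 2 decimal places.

bias = −0.93

mean(θ*) = (235.9 + 235.9 + 238.0 + 238.0 + 238.0 + 238.0 + 238.0 + 235.9 + 235.9) / 9 = 237.067
bias = 237.067 − 238.0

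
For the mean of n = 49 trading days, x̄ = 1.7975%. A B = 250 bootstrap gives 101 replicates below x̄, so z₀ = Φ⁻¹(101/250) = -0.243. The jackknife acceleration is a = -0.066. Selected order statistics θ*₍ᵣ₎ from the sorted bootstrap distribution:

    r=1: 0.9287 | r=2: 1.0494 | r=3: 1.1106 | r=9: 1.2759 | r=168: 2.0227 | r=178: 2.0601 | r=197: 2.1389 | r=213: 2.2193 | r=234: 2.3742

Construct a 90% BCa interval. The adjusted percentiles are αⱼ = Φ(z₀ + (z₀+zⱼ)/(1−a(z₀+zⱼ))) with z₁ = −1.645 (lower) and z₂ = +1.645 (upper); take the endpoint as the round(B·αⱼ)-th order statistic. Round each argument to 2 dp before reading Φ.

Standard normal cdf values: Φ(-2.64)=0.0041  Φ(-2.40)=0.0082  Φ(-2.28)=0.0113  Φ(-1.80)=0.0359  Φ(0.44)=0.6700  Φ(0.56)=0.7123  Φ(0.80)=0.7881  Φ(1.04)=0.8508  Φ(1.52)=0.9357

(1.0494, 2.2193)

Lower: z₀ + z₁ = -0.243 + (-1.645) = -1.888; 1 − a(z₀+z₁) = 1 − (-0.066)(-1.888) = 0.8754; argument = -0.243 + (-1.888)/0.8754 = -2.3997 → -2.40.
α₁ = Φ(-2.40) = 0.0082; rank = round(250 × 0.0082) = 2; θ*₍2₎ = 1.0494.
Upper: z₀ + z₂ = 1.402; 1 − a(z₀+z₂) = 1.0925; argument = 1.0403 → 1.04; α₂ = 0.8508; rank = 213; θ*₍213₎ = 2.2193.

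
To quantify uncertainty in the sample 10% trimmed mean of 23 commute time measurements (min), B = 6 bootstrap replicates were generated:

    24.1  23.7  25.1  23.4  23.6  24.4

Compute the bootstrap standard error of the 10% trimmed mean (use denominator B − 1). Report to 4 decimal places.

SE* = 0.6285

Bootstrap SE is the standard deviation of the 6 replicate 10% trimmed means.
Mean of replicates: (24.1 + 23.7 + 25.1 + 23.4 + 23.6 + 24.4) / 6 = 144.30000 / 6 = 24.05000
Sum of squared deviations: (+0.05000)² + (−0.35000)² + (+1.05000)² + (−0.65000)² + (−0.45000)² + (+0.35000)² = 1.97500
Variance = 1.97500 / 5 = 0.39500
SE* = √0.39500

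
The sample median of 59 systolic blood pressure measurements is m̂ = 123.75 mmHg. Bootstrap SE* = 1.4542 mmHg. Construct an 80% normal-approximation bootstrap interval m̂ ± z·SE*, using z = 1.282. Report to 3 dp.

(121.886, 125.614)

Margin = 1.282 × 1.4542 = 1.8643
Interval: 123.75 ± 1.8643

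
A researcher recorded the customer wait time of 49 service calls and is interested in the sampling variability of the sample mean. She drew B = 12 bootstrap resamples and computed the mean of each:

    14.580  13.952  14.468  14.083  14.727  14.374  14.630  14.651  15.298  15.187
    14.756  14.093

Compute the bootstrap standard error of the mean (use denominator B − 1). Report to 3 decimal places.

SE* = 0.413

Bootstrap SE is the standard deviation of the 12 replicate means.
Mean of replicates: (14.580 + 13.952 + 14.468 + 14.083 + 14.727 + 14.374 + 14.630 + 14.651 + 15.298 + 15.187 + 14.756 + 14.093) / 12 = 174.7990 / 12 = 14.5666
Sum of squared deviations: (+0.0134)² + (−0.6146)² + (−0.0986)² + (−0.4836)² + (+0.1604)² + (−0.1926)² + (+0.0634)² + (+0.0844)² + (+0.7314)² + (+0.6204)² + (+0.1894)² + (−0.4736)² = 1.8755
Variance = 1.8755 / 11 = 0.1705
SE* = √0.1705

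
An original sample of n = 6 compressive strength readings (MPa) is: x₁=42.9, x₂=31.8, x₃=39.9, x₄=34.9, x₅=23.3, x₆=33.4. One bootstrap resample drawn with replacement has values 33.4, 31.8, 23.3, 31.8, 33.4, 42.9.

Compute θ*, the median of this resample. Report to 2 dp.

Sorted: 23.3, 31.8, 31.8, 33.4, 33.4, 42.9
Median = average of the two middle values = 32.60

θ* = 32.60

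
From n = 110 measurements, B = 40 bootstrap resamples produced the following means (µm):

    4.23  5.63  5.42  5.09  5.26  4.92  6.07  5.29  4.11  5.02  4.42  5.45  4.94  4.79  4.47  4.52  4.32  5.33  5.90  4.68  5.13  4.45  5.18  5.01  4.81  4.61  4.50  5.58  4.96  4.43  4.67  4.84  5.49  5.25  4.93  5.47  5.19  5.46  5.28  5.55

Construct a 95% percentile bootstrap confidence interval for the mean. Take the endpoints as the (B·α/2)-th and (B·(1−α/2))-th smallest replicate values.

(4.11, 5.90)

Sorted replicates: 4.11, 4.23, 4.32, 4.42, 4.43, 4.45, 4.47, 4.50, 4.52, 4.61, 4.67, 4.68, 4.79, 4.81, 4.84, 4.92, 4.93, 4.94, 4.96, 5.01, 5.02, 5.09, 5.13, 5.18, 5.19, 5.25, 5.26, 5.28, 5.29, 5.33, 5.42, 5.45, 5.46, 5.47, 5.49, 5.55, 5.58, 5.63, 5.90, 6.07
α = 0.05; lower rank = 40 × 0.025 = 1; upper rank = 40 × 0.975 = 39.
The 1st smallest replicate is 4.11; the 39th is 5.90.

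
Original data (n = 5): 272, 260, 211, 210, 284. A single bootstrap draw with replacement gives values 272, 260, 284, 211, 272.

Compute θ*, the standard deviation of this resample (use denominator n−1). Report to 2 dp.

θ* = 28.57

Mean = 259.8000; sum of squared deviations = 3264.8000
s² = 3264.8000 / 4 = 816.2000
s = √816.2000 = 28.57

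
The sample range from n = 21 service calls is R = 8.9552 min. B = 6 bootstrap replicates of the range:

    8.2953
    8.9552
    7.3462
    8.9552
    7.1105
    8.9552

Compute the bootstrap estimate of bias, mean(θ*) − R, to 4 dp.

bias = −0.6856

mean(θ*) = (8.2953 + 8.9552 + 7.3462 + 8.9552 + 7.1105 + 8.9552) / 6 = 8.26960
bias = 8.26960 − 8.9552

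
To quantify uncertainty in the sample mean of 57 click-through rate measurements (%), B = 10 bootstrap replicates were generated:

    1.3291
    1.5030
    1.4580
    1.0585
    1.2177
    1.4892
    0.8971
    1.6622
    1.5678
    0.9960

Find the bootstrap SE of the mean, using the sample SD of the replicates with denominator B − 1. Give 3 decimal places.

SE* = 0.263

Bootstrap SE is the standard deviation of the 10 replicate means.
Mean of replicates: (1.3291 + 1.5030 + 1.4580 + 1.0585 + 1.2177 + 1.4892 + 0.8971 + 1.6622 + 1.5678 + 0.9960) / 10 = 13.17860 / 10 = 1.31786
Sum of squared deviations: (+0.01124)² + (+0.18514)² + (+0.14014)² + (−0.25936)² + (−0.10016)² + (+0.17134)² + (−0.42076)² + (+0.34434)² + (+0.24994)² + (−0.32186)² = 0.62237
Variance = 0.62237 / 9 = 0.06915
SE* = √0.06915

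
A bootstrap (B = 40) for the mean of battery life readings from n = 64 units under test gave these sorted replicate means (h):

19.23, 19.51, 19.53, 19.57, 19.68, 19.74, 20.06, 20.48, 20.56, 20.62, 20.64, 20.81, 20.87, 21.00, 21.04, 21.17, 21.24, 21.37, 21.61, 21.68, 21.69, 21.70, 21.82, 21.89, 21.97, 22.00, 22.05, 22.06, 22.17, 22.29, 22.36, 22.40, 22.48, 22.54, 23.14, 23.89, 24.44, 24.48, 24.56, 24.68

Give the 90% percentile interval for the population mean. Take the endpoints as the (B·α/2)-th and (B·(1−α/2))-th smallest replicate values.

(19.51, 24.48)

α = 0.10; lower rank = 40 × 0.050 = 2; upper rank = 40 × 0.950 = 38.
The 2nd smallest replicate is 19.51; the 38th is 24.48.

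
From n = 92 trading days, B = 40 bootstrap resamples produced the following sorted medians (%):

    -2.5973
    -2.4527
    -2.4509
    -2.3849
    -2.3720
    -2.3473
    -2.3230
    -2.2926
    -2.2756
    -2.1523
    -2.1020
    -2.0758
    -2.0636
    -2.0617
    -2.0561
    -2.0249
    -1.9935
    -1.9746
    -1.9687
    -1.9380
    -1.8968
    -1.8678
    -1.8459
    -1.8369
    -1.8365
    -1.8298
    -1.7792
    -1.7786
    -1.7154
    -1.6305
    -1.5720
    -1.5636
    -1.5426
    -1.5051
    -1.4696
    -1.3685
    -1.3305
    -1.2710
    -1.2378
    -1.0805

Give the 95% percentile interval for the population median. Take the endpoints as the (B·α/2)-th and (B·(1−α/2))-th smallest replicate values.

(-2.5973, -1.2378)

α = 0.05; lower rank = 40 × 0.025 = 1; upper rank = 40 × 0.975 = 39.
The 1st smallest replicate is -2.5973; the 39th is -1.2378.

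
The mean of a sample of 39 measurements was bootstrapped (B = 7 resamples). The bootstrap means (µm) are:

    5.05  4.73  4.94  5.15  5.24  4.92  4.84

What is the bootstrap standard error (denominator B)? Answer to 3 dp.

Bootstrap SE is the standard deviation of the 7 replicate means.
Mean of replicates: (5.05 + 4.73 + 4.94 + 5.15 + 5.24 + 4.92 + 4.84) / 7 = 34.8700 / 7 = 4.9814
Sum of squared deviations: (+0.0686)² + (−0.2514)² + (−0.0414)² + (+0.1686)² + (+0.2586)² + (−0.0614)² + (−0.1414)² = 0.1887
Variance = 0.1887 / 7 = 0.0270
SE* = √0.0270

SE* = 0.164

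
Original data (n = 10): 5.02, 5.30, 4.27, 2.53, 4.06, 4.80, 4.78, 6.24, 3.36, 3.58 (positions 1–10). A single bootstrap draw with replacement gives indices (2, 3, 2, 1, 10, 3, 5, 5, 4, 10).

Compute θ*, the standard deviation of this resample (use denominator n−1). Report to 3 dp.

Resample values: 5.30, 4.27, 5.30, 5.02, 3.58, 4.27, 4.06, 4.06, 2.53, 3.58.
Mean = 4.1970; sum of squared deviations = 6.6990
s² = 6.6990 / 9 = 0.7443
s = √0.7443 = 0.863

θ* = 0.863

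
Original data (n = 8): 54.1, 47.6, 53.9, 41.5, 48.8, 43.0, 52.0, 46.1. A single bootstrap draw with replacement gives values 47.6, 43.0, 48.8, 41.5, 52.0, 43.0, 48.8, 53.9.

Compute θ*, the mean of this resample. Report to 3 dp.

Mean = (47.6 + 43.0 + 48.8 + 41.5 + 52.0 + 43.0 + 48.8 + 53.9) / 8 = 378.60 / 8 = 47.325

θ* = 47.325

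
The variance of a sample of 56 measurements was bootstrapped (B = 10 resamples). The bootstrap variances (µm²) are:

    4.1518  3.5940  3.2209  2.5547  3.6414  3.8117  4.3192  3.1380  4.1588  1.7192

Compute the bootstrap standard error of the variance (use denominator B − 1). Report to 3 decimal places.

SE* = 0.808

Bootstrap SE is the standard deviation of the 10 replicate variances.
Mean of replicates: (4.1518 + 3.5940 + 3.2209 + 2.5547 + 3.6414 + 3.8117 + 4.3192 + 3.1380 + 4.1588 + 1.7192) / 10 = 34.30970 / 10 = 3.43097
Sum of squared deviations: (+0.72083)² + (+0.16303)² + (−0.21007)² + (−0.87627)² + (+0.21043)² + (+0.38073)² + (+0.88823)² + (−0.29297)² + (+0.72783)² + (−1.71177)² = 5.88207
Variance = 5.88207 / 9 = 0.65356
SE* = √0.65356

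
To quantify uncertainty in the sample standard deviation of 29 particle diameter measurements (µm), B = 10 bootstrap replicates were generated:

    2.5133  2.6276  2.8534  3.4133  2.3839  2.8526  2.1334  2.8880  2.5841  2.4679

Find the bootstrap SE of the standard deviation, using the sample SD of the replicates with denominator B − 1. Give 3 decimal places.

SE* = 0.351

Bootstrap SE is the standard deviation of the 10 replicate standard deviations.
Mean of replicates: (2.5133 + 2.6276 + 2.8534 + 3.4133 + 2.3839 + 2.8526 + 2.1334 + 2.8880 + 2.5841 + 2.4679) / 10 = 26.71750 / 10 = 2.67175
Sum of squared deviations: (−0.15845)² + (−0.04415)² + (+0.18165)² + (+0.74155)² + (−0.28785)² + (+0.18085)² + (−0.53835)² + (+0.21625)² + (−0.08765)² + (−0.20385)² = 1.11134
Variance = 1.11134 / 9 = 0.12348
SE* = √0.12348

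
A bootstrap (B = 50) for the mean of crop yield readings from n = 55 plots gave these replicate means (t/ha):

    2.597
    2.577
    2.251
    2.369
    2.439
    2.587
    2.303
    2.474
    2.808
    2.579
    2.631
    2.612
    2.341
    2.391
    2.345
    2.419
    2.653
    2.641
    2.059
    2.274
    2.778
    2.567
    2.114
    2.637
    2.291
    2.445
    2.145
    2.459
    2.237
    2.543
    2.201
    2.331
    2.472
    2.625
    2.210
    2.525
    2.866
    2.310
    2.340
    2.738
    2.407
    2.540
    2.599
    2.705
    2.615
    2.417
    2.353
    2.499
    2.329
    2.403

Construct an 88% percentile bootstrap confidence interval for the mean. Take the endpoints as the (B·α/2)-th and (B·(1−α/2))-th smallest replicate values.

Sorted replicates: 2.059, 2.114, 2.145, 2.201, 2.210, 2.237, 2.251, 2.274, 2.291, 2.303, 2.310, 2.329, 2.331, 2.340, 2.341, 2.345, 2.353, 2.369, 2.391, 2.403, 2.407, 2.417, 2.419, 2.439, 2.445, 2.459, 2.472, 2.474, 2.499, 2.525, 2.540, 2.543, 2.567, 2.577, 2.579, 2.587, 2.597, 2.599, 2.612, 2.615, 2.625, 2.631, 2.637, 2.641, 2.653, 2.705, 2.738, 2.778, 2.808, 2.866
α = 0.12; lower rank = 50 × 0.060 = 3; upper rank = 50 × 0.940 = 47.
The 3rd smallest replicate is 2.145; the 47th is 2.738.

(2.145, 2.738)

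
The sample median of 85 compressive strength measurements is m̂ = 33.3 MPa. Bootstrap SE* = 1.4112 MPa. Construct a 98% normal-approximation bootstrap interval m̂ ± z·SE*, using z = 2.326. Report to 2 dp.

(30.02, 36.58)

Margin = 2.326 × 1.4112 = 3.282
Interval: 33.3 ± 3.282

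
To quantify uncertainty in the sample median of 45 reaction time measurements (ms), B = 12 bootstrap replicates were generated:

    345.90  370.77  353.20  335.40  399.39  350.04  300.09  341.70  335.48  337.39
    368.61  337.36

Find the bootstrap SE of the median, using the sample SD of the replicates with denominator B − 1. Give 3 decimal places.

SE* = 24.301

Bootstrap SE is the standard deviation of the 12 replicate medians.
Mean of replicates: (345.90 + 370.77 + 353.20 + 335.40 + 399.39 + 350.04 + 300.09 + 341.70 + 335.48 + 337.39 + 368.61 + 337.36) / 12 = 4175.3300 / 12 = 347.9442
Sum of squared deviations: (−2.0442)² + (+22.8258)² + (+5.2558)² + (−12.5442)² + (+51.4458)² + (+2.0958)² + (−47.8542)² + (−6.2442)² + (−12.4642)² + (−10.5542)² + (+20.6658)² + (−10.5842)² = 6496.1015
Variance = 6496.1015 / 11 = 590.5547
SE* = √590.5547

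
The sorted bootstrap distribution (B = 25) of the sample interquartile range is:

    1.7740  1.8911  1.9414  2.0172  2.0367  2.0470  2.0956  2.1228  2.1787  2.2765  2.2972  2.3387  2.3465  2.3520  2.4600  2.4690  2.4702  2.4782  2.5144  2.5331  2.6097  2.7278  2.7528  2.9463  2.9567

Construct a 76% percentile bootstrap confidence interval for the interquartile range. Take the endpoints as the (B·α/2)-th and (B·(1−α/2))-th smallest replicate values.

(1.9414, 2.7278)

α = 0.24; lower rank = 25 × 0.120 = 3; upper rank = 25 × 0.880 = 22.
The 3rd smallest replicate is 1.9414; the 22nd is 2.7278.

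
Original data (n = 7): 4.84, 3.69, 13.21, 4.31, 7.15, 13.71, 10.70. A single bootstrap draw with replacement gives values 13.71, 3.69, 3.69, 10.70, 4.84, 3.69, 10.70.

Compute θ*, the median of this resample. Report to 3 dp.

θ* = 4.840

Sorted: 3.69, 3.69, 3.69, 4.84, 10.70, 10.70, 13.71
Median = middle value = 4.840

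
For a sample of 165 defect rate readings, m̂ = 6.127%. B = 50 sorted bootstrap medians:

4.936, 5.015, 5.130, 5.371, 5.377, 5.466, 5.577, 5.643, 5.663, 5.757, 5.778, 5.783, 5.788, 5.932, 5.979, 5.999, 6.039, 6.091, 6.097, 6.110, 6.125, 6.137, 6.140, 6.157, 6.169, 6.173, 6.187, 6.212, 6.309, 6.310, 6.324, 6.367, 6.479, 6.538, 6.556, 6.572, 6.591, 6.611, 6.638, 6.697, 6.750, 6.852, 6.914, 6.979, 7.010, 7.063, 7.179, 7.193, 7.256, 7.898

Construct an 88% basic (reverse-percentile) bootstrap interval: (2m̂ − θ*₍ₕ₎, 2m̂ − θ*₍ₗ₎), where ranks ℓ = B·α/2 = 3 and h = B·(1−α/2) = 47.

(5.075, 7.124)

Percentile endpoints at ranks 3 and 47: θ*₍3₎ = 5.130, θ*₍47₎ = 7.179.
Basic interval reflects these around m̂:
  lower = 2 × 6.127 − 7.179 = 5.075
  upper = 2 × 6.127 − 5.130 = 7.124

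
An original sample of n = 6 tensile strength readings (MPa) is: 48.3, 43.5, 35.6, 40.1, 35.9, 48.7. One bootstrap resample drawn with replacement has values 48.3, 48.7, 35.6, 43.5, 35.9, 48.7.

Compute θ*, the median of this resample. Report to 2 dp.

θ* = 45.90

Sorted: 35.6, 35.9, 43.5, 48.3, 48.7, 48.7
Median = average of the two middle values = 45.90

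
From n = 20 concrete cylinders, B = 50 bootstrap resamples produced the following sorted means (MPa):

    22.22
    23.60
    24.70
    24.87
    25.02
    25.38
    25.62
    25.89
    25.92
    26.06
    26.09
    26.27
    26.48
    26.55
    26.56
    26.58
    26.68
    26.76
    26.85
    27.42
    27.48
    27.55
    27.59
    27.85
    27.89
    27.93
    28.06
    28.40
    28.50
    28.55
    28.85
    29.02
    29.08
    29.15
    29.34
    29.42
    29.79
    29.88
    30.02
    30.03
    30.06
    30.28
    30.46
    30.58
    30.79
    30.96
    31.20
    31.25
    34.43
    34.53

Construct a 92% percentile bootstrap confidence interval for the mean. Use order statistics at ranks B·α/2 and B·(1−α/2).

(23.60, 31.25)

α = 0.08; lower rank = 50 × 0.040 = 2; upper rank = 50 × 0.960 = 48.
The 2nd smallest replicate is 23.60; the 48th is 31.25.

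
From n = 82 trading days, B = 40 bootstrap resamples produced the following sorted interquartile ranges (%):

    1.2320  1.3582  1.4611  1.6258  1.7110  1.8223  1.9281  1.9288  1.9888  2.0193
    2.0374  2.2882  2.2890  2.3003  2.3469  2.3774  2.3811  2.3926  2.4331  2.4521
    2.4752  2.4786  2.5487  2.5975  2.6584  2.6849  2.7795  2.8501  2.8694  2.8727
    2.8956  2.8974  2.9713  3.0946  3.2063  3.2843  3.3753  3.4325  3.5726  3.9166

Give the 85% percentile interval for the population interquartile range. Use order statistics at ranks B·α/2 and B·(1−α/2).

α = 0.15; lower rank = 40 × 0.075 = 3; upper rank = 40 × 0.925 = 37.
The 3rd smallest replicate is 1.4611; the 37th is 3.3753.

(1.4611, 3.3753)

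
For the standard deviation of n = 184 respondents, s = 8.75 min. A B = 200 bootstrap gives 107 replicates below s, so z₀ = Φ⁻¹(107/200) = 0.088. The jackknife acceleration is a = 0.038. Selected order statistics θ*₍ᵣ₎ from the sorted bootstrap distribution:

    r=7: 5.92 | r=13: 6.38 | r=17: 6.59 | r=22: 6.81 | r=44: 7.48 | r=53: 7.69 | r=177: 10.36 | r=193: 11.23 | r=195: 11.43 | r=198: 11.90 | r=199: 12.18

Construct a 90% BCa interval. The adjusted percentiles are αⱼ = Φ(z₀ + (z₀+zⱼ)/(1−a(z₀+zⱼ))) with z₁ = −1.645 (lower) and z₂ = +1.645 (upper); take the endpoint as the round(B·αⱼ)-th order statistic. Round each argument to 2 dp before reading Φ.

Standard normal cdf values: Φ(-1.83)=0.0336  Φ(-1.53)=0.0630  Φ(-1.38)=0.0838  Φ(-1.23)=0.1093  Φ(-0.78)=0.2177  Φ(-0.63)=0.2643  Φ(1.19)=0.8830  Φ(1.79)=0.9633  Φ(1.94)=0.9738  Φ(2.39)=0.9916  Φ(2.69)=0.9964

Lower: z₀ + z₁ = 0.088 + (-1.645) = -1.557; 1 − a(z₀+z₁) = 1 − (0.038)(-1.557) = 1.0592; argument = 0.088 + (-1.557)/1.0592 = -1.3820 → -1.38.
α₁ = Φ(-1.38) = 0.0838; rank = round(200 × 0.0838) = 17; θ*₍17₎ = 6.59.
Upper: z₀ + z₂ = 1.733; 1 − a(z₀+z₂) = 0.9341; argument = 1.9432 → 1.94; α₂ = 0.9738; rank = 195; θ*₍195₎ = 11.43.

(6.59, 11.43)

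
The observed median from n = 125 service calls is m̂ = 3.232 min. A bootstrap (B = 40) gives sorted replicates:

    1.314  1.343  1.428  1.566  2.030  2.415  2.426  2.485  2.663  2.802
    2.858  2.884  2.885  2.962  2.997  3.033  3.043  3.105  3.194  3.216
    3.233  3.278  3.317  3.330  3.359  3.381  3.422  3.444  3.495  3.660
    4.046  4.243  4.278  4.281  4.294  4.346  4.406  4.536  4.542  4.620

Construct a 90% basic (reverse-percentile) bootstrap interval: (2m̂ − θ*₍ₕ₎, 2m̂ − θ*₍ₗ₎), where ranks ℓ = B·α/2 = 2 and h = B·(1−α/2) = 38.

Percentile endpoints at ranks 2 and 38: θ*₍2₎ = 1.343, θ*₍38₎ = 4.536.
Basic interval reflects these around m̂:
  lower = 2 × 3.232 − 4.536 = 1.928
  upper = 2 × 3.232 − 1.343 = 5.121

(1.928, 5.121)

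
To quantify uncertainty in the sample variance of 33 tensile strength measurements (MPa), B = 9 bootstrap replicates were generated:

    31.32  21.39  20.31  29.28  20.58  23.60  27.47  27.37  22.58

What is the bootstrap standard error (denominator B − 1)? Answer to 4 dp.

Bootstrap SE is the standard deviation of the 9 replicate variances.
Mean of replicates: (31.32 + 21.39 + 20.31 + 29.28 + 20.58 + 23.60 + 27.47 + 27.37 + 22.58) / 9 = 223.90000 / 9 = 24.87778
Sum of squared deviations: (+6.44222)² + (−3.48778)² + (−4.56778)² + (+4.40222)² + (−4.29778)² + (−1.27778)² + (+2.59222)² + (+2.49222)² + (−2.29778)² = 132.22516
Variance = 132.22516 / 8 = 16.52814
SE* = √16.52814

SE* = 4.0655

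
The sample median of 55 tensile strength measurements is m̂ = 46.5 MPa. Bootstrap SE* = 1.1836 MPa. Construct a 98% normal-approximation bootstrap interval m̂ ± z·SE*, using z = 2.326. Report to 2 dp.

(43.75, 49.25)

Margin = 2.326 × 1.1836 = 2.753
Interval: 46.5 ± 2.753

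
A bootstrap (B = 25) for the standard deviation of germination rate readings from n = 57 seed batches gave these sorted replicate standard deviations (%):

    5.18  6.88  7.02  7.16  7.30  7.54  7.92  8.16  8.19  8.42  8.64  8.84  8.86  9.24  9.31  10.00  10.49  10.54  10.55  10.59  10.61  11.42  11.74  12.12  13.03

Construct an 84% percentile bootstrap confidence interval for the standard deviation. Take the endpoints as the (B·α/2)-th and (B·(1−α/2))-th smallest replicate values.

α = 0.16; lower rank = 25 × 0.080 = 2; upper rank = 25 × 0.920 = 23.
The 2nd smallest replicate is 6.88; the 23rd is 11.74.

(6.88, 11.74)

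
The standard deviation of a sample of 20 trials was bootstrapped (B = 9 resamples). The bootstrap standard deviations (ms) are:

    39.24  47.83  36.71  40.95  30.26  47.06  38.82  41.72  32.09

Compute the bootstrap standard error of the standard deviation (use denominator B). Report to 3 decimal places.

SE* = 5.599

Bootstrap SE is the standard deviation of the 9 replicate standard deviations.
Mean of replicates: (39.24 + 47.83 + 36.71 + 40.95 + 30.26 + 47.06 + 38.82 + 41.72 + 32.09) / 9 = 354.6800 / 9 = 39.4089
Sum of squared deviations: (−0.1689)² + (+8.4211)² + (−2.6989)² + (+1.5411)² + (−9.1489)² + (+7.6511)² + (−0.5889)² + (+2.3111)² + (−7.3189)² = 282.0985
Variance = 282.0985 / 9 = 31.3443
SE* = √31.3443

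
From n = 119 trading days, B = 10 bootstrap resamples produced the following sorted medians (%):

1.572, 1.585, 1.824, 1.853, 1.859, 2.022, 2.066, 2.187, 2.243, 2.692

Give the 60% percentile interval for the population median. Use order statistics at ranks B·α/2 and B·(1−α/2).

(1.585, 2.187)

α = 0.40; lower rank = 10 × 0.200 = 2; upper rank = 10 × 0.800 = 8.
The 2nd smallest replicate is 1.585; the 8th is 2.187.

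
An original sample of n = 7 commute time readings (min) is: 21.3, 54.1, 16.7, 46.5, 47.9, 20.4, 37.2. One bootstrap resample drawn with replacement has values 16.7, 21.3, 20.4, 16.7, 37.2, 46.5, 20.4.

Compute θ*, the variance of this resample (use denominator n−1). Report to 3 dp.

θ* = 133.727

Mean = 25.6000; sum of squared deviations = 802.3600
s² = 802.3600 / 6 = 133.7267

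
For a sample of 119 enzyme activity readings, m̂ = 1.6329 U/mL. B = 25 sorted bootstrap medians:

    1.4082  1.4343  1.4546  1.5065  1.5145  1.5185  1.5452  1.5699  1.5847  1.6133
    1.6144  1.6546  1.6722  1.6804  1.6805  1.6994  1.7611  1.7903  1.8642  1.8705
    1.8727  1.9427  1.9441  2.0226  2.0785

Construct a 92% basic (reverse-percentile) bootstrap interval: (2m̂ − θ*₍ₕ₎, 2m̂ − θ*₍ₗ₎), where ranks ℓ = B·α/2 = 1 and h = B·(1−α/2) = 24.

Percentile endpoints at ranks 1 and 24: θ*₍1₎ = 1.4082, θ*₍24₎ = 2.0226.
Basic interval reflects these around m̂:
  lower = 2 × 1.6329 − 2.0226 = 1.2432
  upper = 2 × 1.6329 − 1.4082 = 1.8576

(1.2432, 1.8576)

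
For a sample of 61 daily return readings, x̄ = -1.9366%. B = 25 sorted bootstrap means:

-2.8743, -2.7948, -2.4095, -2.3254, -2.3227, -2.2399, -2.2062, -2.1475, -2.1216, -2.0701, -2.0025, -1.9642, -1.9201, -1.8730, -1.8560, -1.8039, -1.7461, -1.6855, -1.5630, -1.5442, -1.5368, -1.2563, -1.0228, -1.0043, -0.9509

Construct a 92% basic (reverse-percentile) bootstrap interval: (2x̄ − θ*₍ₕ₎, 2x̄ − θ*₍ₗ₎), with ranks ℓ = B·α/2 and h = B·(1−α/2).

Percentile endpoints at ranks 1 and 24: θ*₍1₎ = -2.8743, θ*₍24₎ = -1.0043.
Basic interval reflects these around x̄:
  lower = 2 × -1.9366 − -1.0043 = -2.8689
  upper = 2 × -1.9366 − -2.8743 = -0.9989

(-2.8689, -0.9989)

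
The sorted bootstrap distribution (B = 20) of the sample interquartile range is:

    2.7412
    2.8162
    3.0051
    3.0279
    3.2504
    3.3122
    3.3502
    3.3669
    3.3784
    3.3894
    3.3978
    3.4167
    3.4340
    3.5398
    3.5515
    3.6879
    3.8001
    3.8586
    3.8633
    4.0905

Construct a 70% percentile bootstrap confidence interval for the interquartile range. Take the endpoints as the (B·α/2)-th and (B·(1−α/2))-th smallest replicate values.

α = 0.30; lower rank = 20 × 0.150 = 3; upper rank = 20 × 0.850 = 17.
The 3rd smallest replicate is 3.0051; the 17th is 3.8001.

(3.0051, 3.8001)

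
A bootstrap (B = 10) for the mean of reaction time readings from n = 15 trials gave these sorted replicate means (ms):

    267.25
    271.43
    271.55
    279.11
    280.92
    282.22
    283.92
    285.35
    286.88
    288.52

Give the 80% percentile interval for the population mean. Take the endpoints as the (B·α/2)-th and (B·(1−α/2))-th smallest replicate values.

α = 0.20; lower rank = 10 × 0.100 = 1; upper rank = 10 × 0.900 = 9.
The 1st smallest replicate is 267.25; the 9th is 286.88.

(267.25, 286.88)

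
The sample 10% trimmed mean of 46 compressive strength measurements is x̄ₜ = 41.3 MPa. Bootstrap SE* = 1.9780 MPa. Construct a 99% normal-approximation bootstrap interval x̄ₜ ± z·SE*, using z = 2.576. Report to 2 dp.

(36.20, 46.40)

Margin = 2.576 × 1.9780 = 5.095
Interval: 41.3 ± 5.095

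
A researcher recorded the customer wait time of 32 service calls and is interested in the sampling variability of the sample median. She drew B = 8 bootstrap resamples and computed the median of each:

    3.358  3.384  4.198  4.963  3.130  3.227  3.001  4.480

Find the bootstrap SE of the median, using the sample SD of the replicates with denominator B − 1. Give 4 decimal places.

SE* = 0.7273

Bootstrap SE is the standard deviation of the 8 replicate medians.
Mean of replicates: (3.358 + 3.384 + 4.198 + 4.963 + 3.130 + 3.227 + 3.001 + 4.480) / 8 = 29.74100 / 8 = 3.71762
Sum of squared deviations: (−0.35962)² + (−0.33363)² + (+0.48038)² + (+1.24538)² + (−0.58763)² + (−0.49063)² + (−0.71663)² + (+0.76238)² = 3.70314
Variance = 3.70314 / 7 = 0.52902
SE* = √0.52902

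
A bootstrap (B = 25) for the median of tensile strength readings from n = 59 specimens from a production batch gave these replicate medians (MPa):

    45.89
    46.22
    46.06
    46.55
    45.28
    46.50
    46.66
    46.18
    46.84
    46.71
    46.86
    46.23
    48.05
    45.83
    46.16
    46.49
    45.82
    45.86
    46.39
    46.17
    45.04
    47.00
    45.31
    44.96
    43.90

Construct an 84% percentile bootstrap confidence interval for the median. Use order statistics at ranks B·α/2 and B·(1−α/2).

(44.96, 46.86)

Sorted replicates: 43.90, 44.96, 45.04, 45.28, 45.31, 45.82, 45.83, 45.86, 45.89, 46.06, 46.16, 46.17, 46.18, 46.22, 46.23, 46.39, 46.49, 46.50, 46.55, 46.66, 46.71, 46.84, 46.86, 47.00, 48.05
α = 0.16; lower rank = 25 × 0.080 = 2; upper rank = 25 × 0.920 = 23.
The 2nd smallest replicate is 44.96; the 23rd is 46.86.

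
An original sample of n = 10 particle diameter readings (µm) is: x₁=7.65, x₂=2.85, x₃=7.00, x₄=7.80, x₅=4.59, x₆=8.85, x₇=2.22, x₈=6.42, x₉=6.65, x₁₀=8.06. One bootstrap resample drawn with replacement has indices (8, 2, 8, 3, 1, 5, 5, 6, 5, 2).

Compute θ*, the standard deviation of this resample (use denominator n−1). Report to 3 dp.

θ* = 2.007

Resample values: 6.42, 2.85, 6.42, 7.00, 7.65, 4.59, 4.59, 8.85, 4.59, 2.85.
Mean = 5.5810; sum of squared deviations = 36.2515
s² = 36.2515 / 9 = 4.0279
s = √4.0279 = 2.007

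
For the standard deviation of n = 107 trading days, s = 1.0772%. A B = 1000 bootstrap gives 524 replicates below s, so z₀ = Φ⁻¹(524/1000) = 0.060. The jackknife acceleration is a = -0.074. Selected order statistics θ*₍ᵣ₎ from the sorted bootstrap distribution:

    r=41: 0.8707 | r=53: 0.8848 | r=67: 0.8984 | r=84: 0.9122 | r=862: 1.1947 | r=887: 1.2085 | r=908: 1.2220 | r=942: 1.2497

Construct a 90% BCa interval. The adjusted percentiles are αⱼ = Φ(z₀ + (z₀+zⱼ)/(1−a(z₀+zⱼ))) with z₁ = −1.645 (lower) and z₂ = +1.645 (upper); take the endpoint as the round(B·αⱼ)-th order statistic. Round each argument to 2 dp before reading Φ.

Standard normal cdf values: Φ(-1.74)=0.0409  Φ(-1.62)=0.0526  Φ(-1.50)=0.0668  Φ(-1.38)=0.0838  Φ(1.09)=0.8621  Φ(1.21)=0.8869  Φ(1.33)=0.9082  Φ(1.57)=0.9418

Lower: z₀ + z₁ = 0.060 + (-1.645) = -1.585; 1 − a(z₀+z₁) = 1 − (-0.074)(-1.585) = 0.8827; argument = 0.060 + (-1.585)/0.8827 = -1.7356 → -1.74.
α₁ = Φ(-1.74) = 0.0409; rank = round(1000 × 0.0409) = 41; θ*₍41₎ = 0.8707.
Upper: z₀ + z₂ = 1.705; 1 − a(z₀+z₂) = 1.1262; argument = 1.5740 → 1.57; α₂ = 0.9418; rank = 942; θ*₍942₎ = 1.2497.

(0.8707, 1.2497)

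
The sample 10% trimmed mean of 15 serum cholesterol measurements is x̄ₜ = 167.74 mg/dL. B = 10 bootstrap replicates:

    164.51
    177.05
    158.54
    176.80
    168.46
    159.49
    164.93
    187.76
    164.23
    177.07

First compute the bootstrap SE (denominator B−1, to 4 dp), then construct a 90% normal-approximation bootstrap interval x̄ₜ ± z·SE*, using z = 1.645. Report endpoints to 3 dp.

Mean of replicates = 169.8840; sum of squared deviations = 794.5116; SE* = √(794.5116/9) = 9.3957
Margin = 1.645 × 9.3957 = 15.4559
Interval: 167.74 ± 15.4559

(152.284, 183.196)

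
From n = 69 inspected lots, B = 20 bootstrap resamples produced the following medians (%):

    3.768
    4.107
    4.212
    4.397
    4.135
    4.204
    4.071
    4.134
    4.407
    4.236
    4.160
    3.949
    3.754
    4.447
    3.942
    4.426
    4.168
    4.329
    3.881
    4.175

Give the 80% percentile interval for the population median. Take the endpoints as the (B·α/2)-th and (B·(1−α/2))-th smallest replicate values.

(3.768, 4.407)

Sorted replicates: 3.754, 3.768, 3.881, 3.942, 3.949, 4.071, 4.107, 4.134, 4.135, 4.160, 4.168, 4.175, 4.204, 4.212, 4.236, 4.329, 4.397, 4.407, 4.426, 4.447
α = 0.20; lower rank = 20 × 0.100 = 2; upper rank = 20 × 0.900 = 18.
The 2nd smallest replicate is 3.768; the 18th is 4.407.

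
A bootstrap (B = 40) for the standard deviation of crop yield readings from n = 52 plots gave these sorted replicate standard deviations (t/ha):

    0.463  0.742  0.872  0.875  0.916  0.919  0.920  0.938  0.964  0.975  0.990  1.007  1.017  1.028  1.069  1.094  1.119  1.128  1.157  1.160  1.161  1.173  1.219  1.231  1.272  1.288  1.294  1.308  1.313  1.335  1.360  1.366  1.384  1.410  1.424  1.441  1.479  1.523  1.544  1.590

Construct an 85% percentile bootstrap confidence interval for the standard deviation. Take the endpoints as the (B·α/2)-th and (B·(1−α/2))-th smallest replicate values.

(0.872, 1.479)

α = 0.15; lower rank = 40 × 0.075 = 3; upper rank = 40 × 0.925 = 37.
The 3rd smallest replicate is 0.872; the 37th is 1.479.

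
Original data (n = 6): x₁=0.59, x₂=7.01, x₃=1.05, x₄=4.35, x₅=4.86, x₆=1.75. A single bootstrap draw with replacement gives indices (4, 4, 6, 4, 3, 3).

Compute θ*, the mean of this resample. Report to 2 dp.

θ* = 2.82

Resample values: 4.35, 4.35, 1.75, 4.35, 1.05, 1.05.
Mean = (4.35 + 4.35 + 1.75 + 4.35 + 1.05 + 1.05) / 6 = 16.900 / 6 = 2.82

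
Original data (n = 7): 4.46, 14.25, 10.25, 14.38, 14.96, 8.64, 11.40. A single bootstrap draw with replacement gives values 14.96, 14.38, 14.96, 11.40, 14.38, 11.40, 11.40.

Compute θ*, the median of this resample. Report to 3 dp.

Sorted: 11.40, 11.40, 11.40, 14.38, 14.38, 14.96, 14.96
Median = middle value = 14.380

θ* = 14.380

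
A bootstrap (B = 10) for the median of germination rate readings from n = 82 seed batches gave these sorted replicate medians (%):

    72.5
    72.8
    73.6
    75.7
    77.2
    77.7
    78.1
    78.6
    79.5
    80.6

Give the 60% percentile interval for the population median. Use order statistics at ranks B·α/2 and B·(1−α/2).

α = 0.40; lower rank = 10 × 0.200 = 2; upper rank = 10 × 0.800 = 8.
The 2nd smallest replicate is 72.8; the 8th is 78.6.

(72.8, 78.6)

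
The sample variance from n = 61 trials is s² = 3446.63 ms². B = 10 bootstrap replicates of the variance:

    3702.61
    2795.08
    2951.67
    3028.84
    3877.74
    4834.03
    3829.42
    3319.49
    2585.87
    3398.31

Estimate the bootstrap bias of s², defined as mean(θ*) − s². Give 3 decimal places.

mean(θ*) = (3702.61 + 2795.08 + 2951.67 + 3028.84 + 3877.74 + 4834.03 + 3829.42 + 3319.49 + 2585.87 + 3398.31) / 10 = 3432.3060
bias = 3432.3060 − 3446.63

bias = −14.324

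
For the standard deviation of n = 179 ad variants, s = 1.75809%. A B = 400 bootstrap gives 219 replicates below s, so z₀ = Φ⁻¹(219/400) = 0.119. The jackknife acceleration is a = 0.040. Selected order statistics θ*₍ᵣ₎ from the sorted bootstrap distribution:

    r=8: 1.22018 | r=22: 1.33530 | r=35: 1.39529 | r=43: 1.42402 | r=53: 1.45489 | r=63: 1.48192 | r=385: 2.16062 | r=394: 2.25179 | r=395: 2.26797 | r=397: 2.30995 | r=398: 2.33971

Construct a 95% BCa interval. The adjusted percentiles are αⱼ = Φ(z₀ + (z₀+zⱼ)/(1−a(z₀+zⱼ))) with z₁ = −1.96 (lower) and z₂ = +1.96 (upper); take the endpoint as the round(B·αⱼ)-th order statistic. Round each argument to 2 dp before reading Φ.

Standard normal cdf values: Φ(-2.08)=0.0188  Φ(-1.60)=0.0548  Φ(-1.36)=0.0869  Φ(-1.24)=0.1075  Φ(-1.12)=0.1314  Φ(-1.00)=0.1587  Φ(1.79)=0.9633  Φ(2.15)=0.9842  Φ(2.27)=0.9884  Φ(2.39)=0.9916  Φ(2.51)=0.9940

Lower: z₀ + z₁ = 0.119 + (-1.960) = -1.841; 1 − a(z₀+z₁) = 1 − (0.040)(-1.841) = 1.0736; argument = 0.119 + (-1.841)/1.0736 = -1.5957 → -1.60.
α₁ = Φ(-1.60) = 0.0548; rank = round(400 × 0.0548) = 22; θ*₍22₎ = 1.33530.
Upper: z₀ + z₂ = 2.079; 1 − a(z₀+z₂) = 0.9168; argument = 2.3866 → 2.39; α₂ = 0.9916; rank = 397; θ*₍397₎ = 2.30995.

(1.33530, 2.30995)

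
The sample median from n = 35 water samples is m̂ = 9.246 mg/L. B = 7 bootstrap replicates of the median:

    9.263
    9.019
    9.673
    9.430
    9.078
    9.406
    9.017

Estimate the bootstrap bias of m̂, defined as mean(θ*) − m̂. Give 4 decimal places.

mean(θ*) = (9.263 + 9.019 + 9.673 + 9.430 + 9.078 + 9.406 + 9.017) / 7 = 9.26943
bias = 9.26943 − 9.246

bias = +0.0234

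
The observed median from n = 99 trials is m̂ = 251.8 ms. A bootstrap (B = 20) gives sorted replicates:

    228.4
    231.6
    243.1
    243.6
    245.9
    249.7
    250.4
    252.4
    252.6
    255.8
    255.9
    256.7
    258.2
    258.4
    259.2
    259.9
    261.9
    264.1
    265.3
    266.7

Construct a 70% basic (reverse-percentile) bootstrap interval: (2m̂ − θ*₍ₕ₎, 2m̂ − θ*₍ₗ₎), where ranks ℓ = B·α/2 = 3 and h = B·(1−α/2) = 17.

(241.7, 260.5)

Percentile endpoints at ranks 3 and 17: θ*₍3₎ = 243.1, θ*₍17₎ = 261.9.
Basic interval reflects these around m̂:
  lower = 2 × 251.8 − 261.9 = 241.7
  upper = 2 × 251.8 − 243.1 = 260.5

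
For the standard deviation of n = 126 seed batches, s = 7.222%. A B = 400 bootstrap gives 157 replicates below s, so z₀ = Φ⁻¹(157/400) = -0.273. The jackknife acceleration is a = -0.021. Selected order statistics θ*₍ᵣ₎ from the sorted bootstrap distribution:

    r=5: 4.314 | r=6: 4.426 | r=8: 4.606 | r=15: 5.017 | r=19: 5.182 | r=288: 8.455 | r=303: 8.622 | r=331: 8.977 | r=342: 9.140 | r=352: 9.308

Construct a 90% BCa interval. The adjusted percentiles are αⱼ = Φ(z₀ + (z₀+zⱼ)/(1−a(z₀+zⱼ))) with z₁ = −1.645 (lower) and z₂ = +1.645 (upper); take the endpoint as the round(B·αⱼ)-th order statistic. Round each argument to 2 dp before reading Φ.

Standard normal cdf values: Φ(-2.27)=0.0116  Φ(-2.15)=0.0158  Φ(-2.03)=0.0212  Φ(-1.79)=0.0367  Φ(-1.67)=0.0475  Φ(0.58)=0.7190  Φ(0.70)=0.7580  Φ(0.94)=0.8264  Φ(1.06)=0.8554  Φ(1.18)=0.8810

(4.314, 9.140)

Lower: z₀ + z₁ = -0.273 + (-1.645) = -1.918; 1 − a(z₀+z₁) = 1 − (-0.021)(-1.918) = 0.9597; argument = -0.273 + (-1.918)/0.9597 = -2.2715 → -2.27.
α₁ = Φ(-2.27) = 0.0116; rank = round(400 × 0.0116) = 5; θ*₍5₎ = 4.314.
Upper: z₀ + z₂ = 1.372; 1 − a(z₀+z₂) = 1.0288; argument = 1.0606 → 1.06; α₂ = 0.8554; rank = 342; θ*₍342₎ = 9.140.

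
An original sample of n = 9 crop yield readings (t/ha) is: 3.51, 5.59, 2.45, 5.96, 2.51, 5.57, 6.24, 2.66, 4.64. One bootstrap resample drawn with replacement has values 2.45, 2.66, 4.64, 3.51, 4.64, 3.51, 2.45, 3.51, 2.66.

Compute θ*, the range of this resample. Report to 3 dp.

Range = 4.64 − 2.45 = 2.190

θ* = 2.190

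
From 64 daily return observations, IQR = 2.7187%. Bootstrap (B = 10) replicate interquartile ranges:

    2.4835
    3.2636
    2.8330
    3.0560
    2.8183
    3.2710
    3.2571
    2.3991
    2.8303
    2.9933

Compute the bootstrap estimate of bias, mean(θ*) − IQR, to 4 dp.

mean(θ*) = (2.4835 + 3.2636 + 2.8330 + 3.0560 + 2.8183 + 3.2710 + 3.2571 + 2.3991 + 2.8303 + 2.9933) / 10 = 2.92052
bias = 2.92052 − 2.7187

bias = +0.2018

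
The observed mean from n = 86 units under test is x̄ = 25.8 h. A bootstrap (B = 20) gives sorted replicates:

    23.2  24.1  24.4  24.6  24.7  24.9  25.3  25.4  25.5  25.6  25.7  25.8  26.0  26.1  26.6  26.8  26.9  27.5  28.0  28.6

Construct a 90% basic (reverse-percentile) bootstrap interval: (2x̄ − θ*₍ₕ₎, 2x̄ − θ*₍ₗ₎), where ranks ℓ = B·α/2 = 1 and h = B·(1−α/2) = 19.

(23.6, 28.4)

Percentile endpoints at ranks 1 and 19: θ*₍1₎ = 23.2, θ*₍19₎ = 28.0.
Basic interval reflects these around x̄:
  lower = 2 × 25.8 − 28.0 = 23.6
  upper = 2 × 25.8 − 23.2 = 28.4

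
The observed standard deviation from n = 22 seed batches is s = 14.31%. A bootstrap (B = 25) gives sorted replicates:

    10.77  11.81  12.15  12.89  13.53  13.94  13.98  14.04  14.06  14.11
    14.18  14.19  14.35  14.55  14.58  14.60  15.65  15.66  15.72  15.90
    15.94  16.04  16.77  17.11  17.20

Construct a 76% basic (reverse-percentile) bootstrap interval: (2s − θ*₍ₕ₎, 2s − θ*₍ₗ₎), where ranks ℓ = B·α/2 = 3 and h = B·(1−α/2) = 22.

Percentile endpoints at ranks 3 and 22: θ*₍3₎ = 12.15, θ*₍22₎ = 16.04.
Basic interval reflects these around s:
  lower = 2 × 14.31 − 16.04 = 12.58
  upper = 2 × 14.31 − 12.15 = 16.47

(12.58, 16.47)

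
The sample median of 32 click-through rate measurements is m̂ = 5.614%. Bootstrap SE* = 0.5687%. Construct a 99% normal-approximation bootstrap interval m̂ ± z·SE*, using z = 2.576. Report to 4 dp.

(4.1490, 7.0790)

Margin = 2.576 × 0.5687 = 1.46497
Interval: 5.614 ± 1.46497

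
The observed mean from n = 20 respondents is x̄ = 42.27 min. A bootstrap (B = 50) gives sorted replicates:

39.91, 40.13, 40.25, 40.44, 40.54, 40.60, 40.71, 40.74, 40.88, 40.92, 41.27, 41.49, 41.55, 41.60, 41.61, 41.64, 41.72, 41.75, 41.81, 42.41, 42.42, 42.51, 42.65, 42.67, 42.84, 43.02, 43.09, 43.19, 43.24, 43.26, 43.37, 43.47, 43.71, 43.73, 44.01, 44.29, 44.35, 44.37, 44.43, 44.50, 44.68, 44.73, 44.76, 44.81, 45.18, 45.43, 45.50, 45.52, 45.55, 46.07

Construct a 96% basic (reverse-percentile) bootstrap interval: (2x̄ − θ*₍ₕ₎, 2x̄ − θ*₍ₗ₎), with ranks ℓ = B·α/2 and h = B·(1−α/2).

Percentile endpoints at ranks 1 and 49: θ*₍1₎ = 39.91, θ*₍49₎ = 45.55.
Basic interval reflects these around x̄:
  lower = 2 × 42.27 − 45.55 = 38.99
  upper = 2 × 42.27 − 39.91 = 44.63

(38.99, 44.63)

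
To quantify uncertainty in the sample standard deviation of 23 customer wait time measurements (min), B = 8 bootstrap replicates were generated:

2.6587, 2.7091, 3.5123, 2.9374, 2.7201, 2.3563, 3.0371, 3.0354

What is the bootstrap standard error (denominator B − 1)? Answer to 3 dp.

Bootstrap SE is the standard deviation of the 8 replicate standard deviations.
Mean of replicates: (2.6587 + 2.7091 + 3.5123 + 2.9374 + 2.7201 + 2.3563 + 3.0371 + 3.0354) / 8 = 22.96640 / 8 = 2.87080
Sum of squared deviations: (−0.21210)² + (−0.16170)² + (+0.64150)² + (+0.06660)² + (−0.15070)² + (−0.51450)² + (+0.16630)² + (+0.16460)² = 0.82926
Variance = 0.82926 / 7 = 0.11847
SE* = √0.11847

SE* = 0.344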